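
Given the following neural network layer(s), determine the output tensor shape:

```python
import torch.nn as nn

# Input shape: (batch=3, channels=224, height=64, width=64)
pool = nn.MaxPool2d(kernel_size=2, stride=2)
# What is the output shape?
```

Input: (3, 224, 64, 64) -> Output: (3, 224, 32, 32)

Answer: (3, 224, 32, 32)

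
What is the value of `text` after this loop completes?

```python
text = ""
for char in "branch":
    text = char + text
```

Reverse 'branch'
`text` takes the values: "" → "b" → "rb" → "arb" → "narb" → "cnarb" → "hcnarb"

Answer: "hcnarb"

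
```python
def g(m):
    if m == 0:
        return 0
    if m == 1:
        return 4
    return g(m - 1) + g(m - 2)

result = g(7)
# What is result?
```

Build up from base cases: g(0)=0, g(1)=4, g(2)=4, g(3)=8, g(4)=12, g(5)=20, g(6)=32, ..., g(7)=52

Answer: 52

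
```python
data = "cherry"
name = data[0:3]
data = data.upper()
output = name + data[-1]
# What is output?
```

Trace:
`data = "cherry"` → data = 'cherry'
`name = data[0:3]` → name = 'che'
`data = data.upper()` → data = 'CHERRY'
`output = name + data[-1]` → output = 'cheY'
So output = 'cheY'

Answer: 'cheY'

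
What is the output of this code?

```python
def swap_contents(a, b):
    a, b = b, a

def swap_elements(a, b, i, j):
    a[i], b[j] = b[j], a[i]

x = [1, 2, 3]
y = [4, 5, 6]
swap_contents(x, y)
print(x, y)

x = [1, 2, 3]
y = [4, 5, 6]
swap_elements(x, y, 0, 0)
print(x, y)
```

Key concept: parameter rebinding vs mutation.
Step by step:
`x = [1, 2, 3]` → x = [1, 2, 3]
`y = [4, 5, 6]` → y = [4, 5, 6]
`swap_contents(x, y)` → no visible change to tracked variables
`print(x, y)` → prints [1, 2, 3] [4, 5, 6]
`x = [1, 2, 3]` → x = [1, 2, 3]
`y = [4, 5, 6]` → y = [4, 5, 6]
`swap_elements(x, y, 0, 0)` → x = [4, 2, 3]; y = [1, 5, 6]
`print(x, y)` → prints [4, 2, 3] [1, 5, 6]

Answer:
[1, 2, 3] [4, 5, 6]
[4, 2, 3] [1, 5, 6]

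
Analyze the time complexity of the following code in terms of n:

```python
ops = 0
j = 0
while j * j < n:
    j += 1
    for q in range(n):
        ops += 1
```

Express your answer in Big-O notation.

Each loop level contributes: √n × n. Multiplying the contributions gives O(n√n).

Answer: O(n√n)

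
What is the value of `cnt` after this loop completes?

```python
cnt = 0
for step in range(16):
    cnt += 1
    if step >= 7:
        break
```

Loop breaks when step reaches 7, cnt is 8
`cnt` takes the values: 0 → 1 → 2 → 3 → 4 → 5 → 6 → 7 → 8

Answer: 8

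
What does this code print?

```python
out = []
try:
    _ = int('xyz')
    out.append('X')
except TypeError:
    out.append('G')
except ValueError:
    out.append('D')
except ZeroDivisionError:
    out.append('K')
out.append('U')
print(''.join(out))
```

Execution trace: 'D' (except ValueError) → 'U' (after the try/except). Output: DU

Answer: DU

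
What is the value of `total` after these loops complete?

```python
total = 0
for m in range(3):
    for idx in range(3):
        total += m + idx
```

Sum of all m+idx for m,idx in 3x3
`total` takes the values: 0 → 1 → 3 → 4 → 6 → 9 → 11 → 14 → 18

Answer: 18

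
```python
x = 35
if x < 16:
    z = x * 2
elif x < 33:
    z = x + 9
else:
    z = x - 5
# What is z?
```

Trace:
`x = 35` → x = 35
`if x < 16: ...` → x < 16 is False, x < 33 is False, take else branch → z = 30
So z = 30

Answer: 30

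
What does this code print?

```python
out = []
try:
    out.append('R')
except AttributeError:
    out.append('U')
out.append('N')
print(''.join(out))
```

Execution trace: 'R' (try body, no exception) → 'N' (after the try/except). Output: RN

Answer: RN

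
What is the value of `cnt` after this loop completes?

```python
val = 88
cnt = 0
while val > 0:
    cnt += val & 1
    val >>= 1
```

Count set bits in 88 (binary: 0b1011000)
`cnt` takes the values: 0 → 1 → 2 → 3

Answer: 3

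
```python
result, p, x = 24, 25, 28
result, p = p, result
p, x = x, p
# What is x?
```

Trace:
`result, p, x = 24, 25, 28` → result = 24; p = 25; x = 28
`result, p = p, result` → result = 25; p = 24
`p, x = x, p` → p = 28; x = 24
So x = 24

Answer: 24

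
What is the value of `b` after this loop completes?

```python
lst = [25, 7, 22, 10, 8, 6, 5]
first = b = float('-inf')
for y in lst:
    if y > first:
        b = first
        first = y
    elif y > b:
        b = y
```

Second largest (with repeats) in [25, 7, 22, 10, 8, 6, 5]
`b` takes the values: -inf → 7 → 22

Answer: 22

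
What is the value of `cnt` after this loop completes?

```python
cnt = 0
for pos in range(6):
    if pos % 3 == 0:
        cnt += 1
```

Count numbers divisible by 3 in range(6)
`cnt` takes the values: 0 → 1 → 2

Answer: 2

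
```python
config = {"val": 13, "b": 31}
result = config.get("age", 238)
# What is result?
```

Trace:
`config = {"val": 13, "b": 31}` → config = {'val': 13, 'b': 31}
`result = config.get("age", 238)` → result = 238
So result = 238

Answer: 238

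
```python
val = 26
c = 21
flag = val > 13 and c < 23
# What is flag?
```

Trace:
`val = 26` → val = 26
`c = 21` → c = 21
`flag = val > 13 and c < 23` → flag = True
So flag = True

Answer: True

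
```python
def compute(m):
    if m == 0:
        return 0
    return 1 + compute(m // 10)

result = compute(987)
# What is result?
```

Count of digits of 987: 3

Answer: 3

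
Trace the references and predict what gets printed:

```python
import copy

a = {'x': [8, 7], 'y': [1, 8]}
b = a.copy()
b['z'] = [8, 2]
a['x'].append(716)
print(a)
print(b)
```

Key concept: shallow copy of dict with mutable values.
Step by step:
`a = {'x': [8, 7], 'y': [1, 8]}` → a = {'x': [8, 7], 'y': [1, 8]}
`b = a.copy()` → b = {'x': [8, 7], 'y': [1, 8]}
`b['z'] = [8, 2]` → b = {'x': [8, 7], 'y': [1, 8], 'z': [8, 2]}
`a['x'].append(716)` → a = {'x': [8, 7, 716], 'y': [1, 8]}; b = {'x': [8, 7, 716], 'y': [1, 8], 'z': [8, 2]}
`print(a)` → prints {'x': [8, 7, 716], 'y': [1, 8]}
`print(b)` → prints {'x': [8, 7, 716], 'y': [1, 8], 'z': [8, 2]}

Answer:
{'x': [8, 7, 716], 'y': [1, 8]}
{'x': [8, 7, 716], 'y': [1, 8], 'z': [8, 2]}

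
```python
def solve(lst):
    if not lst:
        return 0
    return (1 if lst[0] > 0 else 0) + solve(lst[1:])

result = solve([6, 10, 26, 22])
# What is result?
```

Count of positive elements in [6, 10, 26, 22] = 4

Answer: 4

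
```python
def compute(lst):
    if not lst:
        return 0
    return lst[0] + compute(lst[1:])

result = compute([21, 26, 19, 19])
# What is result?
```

21 + 26 + 19 + 19 + 0 = 85

Answer: 85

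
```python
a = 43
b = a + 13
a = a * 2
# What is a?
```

Trace:
`a = 43` → a = 43
`b = a + 13` → b = 56
`a = a * 2` → a = 86
So a = 86

Answer: 86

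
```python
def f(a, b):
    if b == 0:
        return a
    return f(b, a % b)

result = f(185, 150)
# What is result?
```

f(185, 150) -> f(150, 35) -> f(35, 10) -> f(10, 5) -> f(5, 0) -> 5

Answer: 5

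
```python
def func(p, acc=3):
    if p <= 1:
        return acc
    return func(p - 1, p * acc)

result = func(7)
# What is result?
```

Accumulator trace (n, acc): (7, 3) -> (6, 21) -> (5, 126) -> (4, 630) -> (3, 2520) -> (2, 7560) -> (1, 15120) -> return 15120

Answer: 15120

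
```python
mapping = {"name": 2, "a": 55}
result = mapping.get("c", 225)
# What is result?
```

Trace:
`mapping = {"name": 2, "a": 55}` → mapping = {'name': 2, 'a': 55}
`result = mapping.get("c", 225)` → result = 225
So result = 225

Answer: 225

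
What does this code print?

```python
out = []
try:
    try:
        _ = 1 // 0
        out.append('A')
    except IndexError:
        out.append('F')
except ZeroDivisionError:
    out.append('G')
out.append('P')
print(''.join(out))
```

Execution trace: 'G' (outer except ZeroDivisionError) → 'P' (after the try/except). Output: GP

Answer: GP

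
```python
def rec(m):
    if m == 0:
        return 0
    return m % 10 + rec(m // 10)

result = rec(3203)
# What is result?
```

Sum of digits of 3203: 3 + 0 + 2 + 3 = 8

Answer: 8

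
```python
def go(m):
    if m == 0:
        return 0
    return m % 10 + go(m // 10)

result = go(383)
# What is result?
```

Sum of digits of 383: 3 + 8 + 3 = 14

Answer: 14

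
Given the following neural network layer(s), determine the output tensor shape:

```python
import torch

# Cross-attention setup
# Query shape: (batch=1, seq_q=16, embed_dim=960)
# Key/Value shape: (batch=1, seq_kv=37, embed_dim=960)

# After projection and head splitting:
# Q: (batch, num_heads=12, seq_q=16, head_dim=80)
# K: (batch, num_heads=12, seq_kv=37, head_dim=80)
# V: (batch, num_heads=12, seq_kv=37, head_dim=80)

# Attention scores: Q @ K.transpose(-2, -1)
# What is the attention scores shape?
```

Input: (1, 16, 960) -> Output: (1, 12, 16, 37)

Answer: (1, 12, 16, 37)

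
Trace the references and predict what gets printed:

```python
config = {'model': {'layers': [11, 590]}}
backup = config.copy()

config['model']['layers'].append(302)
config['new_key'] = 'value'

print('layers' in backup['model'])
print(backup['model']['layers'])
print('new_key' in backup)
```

Key concept: shallow copy gotcha with nested dict.
Step by step:
`config = {'model': {'layers': [11, 590]}}` → config = {'model': {'layers': [11, 590]}}
`backup = config.copy()` → backup = {'model': {'layers': [11, 590]}}
`config['model']['layers'].append(302)` → config = {'model': {'layers': [11, 590, 302]}}; backup = {'model': {'layers': [11, 590, 302]}}
`config['new_key'] = 'value'` → config = {'model': {'layers': [11, 590, 302]}, 'new_key': 'value'}
`print('layers' in backup['model'])` → prints True
`print(backup['model']['layers'])` → prints [11, 590, 302]
`print('new_key' in backup)` → prints False

Answer:
True
[11, 590, 302]
False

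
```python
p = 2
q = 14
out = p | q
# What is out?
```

Trace:
`p = 2` → p = 2
`q = 14` → q = 14
`out = p | q` → out = 14
So out = 14

Answer: 14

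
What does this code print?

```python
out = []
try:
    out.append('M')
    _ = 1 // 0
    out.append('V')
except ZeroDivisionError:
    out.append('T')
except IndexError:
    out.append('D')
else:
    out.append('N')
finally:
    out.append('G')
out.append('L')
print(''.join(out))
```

Execution trace: 'M' (try body) → 'T' (except ZeroDivisionError) → 'G' (finally) → 'L' (after the try/except). Output: MTGL

Answer: MTGL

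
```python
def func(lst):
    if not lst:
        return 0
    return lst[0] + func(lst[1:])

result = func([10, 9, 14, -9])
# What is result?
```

10 + 9 + 14 + (-9) + 0 = 24

Answer: 24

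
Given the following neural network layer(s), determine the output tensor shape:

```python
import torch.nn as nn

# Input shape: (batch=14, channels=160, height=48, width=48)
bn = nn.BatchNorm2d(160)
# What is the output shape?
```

Input: (14, 160, 48, 48) -> Output: (14, 160, 48, 48)

Answer: (14, 160, 48, 48)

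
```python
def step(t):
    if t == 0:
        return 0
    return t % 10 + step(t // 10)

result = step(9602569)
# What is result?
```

Sum of digits of 9602569: 9 + 6 + 5 + 2 + 0 + 6 + 9 = 37

Answer: 37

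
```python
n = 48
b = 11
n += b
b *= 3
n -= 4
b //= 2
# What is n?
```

Trace:
`n = 48` → n = 48
`b = 11` → b = 11
`n += b` → n = 59
`b *= 3` → b = 33
`n -= 4` → n = 55
`b //= 2` → b = 16
So n = 55

Answer: 55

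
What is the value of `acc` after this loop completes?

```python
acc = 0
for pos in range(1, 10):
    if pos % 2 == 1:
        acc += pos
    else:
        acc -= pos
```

Add odd, subtract even
`acc` takes the values: 0 → 1 → -1 → 2 → -2 → 3 → -3 → 4 → -4 → 5

Answer: 5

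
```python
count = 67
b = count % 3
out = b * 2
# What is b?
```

Trace:
`count = 67` → count = 67
`b = count % 3` → b = 1
`out = b * 2` → out = 2
So b = 1

Answer: 1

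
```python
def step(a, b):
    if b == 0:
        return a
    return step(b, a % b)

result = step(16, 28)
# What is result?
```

step(16, 28) -> step(28, 16) -> step(16, 12) -> step(12, 4) -> step(4, 0) -> 4

Answer: 4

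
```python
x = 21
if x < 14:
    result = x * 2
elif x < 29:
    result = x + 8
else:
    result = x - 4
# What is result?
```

Trace:
`x = 21` → x = 21
`if x < 14: ...` → x < 14 is False, x < 29 is True → result = 29
So result = 29

Answer: 29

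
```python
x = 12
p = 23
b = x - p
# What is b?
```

Trace:
`x = 12` → x = 12
`p = 23` → p = 23
`b = x - p` → b = -11
So b = -11

Answer: -11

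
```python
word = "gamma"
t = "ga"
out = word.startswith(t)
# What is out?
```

Trace:
`word = "gamma"` → word = 'gamma'
`t = "ga"` → t = 'ga'
`out = word.startswith(t)` → out = True
So out = True

Answer: True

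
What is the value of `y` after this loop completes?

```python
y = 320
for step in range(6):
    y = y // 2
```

Halve 6 times: 320 // 2^6 = 5
`y` takes the values: 320 → 160 → 80 → 40 → 20 → 10 → 5

Answer: 5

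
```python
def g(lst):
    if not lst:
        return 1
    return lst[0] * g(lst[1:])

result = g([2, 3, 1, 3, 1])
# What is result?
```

Product over [2, 3, 1, 3, 1] = 2 * 3 * 1 * 3 * 1 = 18

Answer: 18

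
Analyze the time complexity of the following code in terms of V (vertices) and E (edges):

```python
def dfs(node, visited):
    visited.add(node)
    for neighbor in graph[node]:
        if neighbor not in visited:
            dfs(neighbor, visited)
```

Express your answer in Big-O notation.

This is Depth-first search (recursive). Time complexity: O(V + E).

Answer: O(V + E)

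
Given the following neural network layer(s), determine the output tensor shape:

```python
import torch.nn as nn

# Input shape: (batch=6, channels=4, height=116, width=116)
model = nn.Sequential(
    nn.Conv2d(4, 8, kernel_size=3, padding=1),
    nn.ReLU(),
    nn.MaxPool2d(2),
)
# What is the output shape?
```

Input: (6, 4, 116, 116) -> after Conv2d: (6, 8, 116, 116) -> after ReLU: (6, 8, 116, 116) -> Output: (6, 8, 58, 58)

Answer: (6, 8, 58, 58)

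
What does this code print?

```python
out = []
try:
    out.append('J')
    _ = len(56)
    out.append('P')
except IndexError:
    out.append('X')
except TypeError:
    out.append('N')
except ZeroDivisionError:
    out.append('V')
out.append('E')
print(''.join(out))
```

Execution trace: 'J' (try body) → 'N' (except TypeError) → 'E' (after the try/except). Output: JNE

Answer: JNE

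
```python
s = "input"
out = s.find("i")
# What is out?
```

Trace:
`s = "input"` → s = 'input'
`out = s.find("i")` → out = 0
So out = 0

Answer: 0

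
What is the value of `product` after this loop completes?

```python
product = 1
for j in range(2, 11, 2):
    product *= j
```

Product of even numbers 2 to 10
`product` takes the values: 1 → 2 → 8 → 48 → 384 → 3840

Answer: 3840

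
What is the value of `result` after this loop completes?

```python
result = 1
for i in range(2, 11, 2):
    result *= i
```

Product of even numbers 2 to 10
`result` takes the values: 1 → 2 → 8 → 48 → 384 → 3840

Answer: 3840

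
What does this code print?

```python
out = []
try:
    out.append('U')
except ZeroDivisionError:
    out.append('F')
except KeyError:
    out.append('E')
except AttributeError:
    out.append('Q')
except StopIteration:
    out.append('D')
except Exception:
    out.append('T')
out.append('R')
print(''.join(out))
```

Execution trace: 'U' (try body, no exception) → 'R' (after the try/except). Output: UR

Answer: UR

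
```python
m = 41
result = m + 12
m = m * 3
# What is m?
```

Trace:
`m = 41` → m = 41
`result = m + 12` → result = 53
`m = m * 3` → m = 123
So m = 123

Answer: 123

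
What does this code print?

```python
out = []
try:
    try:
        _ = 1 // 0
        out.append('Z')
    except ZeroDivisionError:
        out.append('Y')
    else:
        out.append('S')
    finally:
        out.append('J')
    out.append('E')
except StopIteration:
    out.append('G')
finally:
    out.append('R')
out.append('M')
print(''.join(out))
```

Execution trace: 'Y' (inner except ZeroDivisionError) → 'J' (inner finally) → 'E' (try body, no exception) → 'R' (finally) → 'M' (after the try/except). Output: YJERM

Answer: YJERM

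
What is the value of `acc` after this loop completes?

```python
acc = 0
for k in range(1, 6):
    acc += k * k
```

Sum of squares 1² to 5² = 55
`acc` takes the values: 0 → 1 → 5 → 14 → 30 → 55

Answer: 55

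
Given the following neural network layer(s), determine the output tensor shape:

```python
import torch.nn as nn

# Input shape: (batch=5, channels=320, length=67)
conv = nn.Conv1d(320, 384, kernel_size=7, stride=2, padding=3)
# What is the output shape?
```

Input: (5, 320, 67) -> Output: (5, 384, 34)

Answer: (5, 384, 34)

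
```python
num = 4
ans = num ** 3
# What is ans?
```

Trace:
`num = 4` → num = 4
`ans = num ** 3` → ans = 64
So ans = 64

Answer: 64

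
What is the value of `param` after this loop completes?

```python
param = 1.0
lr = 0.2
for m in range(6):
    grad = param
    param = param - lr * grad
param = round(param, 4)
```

Gradient descent: w = 1.0 * (1 - 0.2)^6
`param` takes the values: 1.0 → 0.8 → 0.64 → 0.512 → 0.4096 → 0.32768 → 0.262144 → 0.2621

Answer: 0.2621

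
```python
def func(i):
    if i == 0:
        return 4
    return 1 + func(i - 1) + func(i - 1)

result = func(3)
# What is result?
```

func(i) = 1 + 2·func(i-1), func(0)=4. Closed form: (4+1)·2^3 - 1 = 39.

Answer: 39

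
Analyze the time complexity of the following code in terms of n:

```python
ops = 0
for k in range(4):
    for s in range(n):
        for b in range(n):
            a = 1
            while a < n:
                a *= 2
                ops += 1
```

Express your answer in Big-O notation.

Each loop level contributes: 1 × n × n × log n. Multiplying the contributions gives O(n^2 log n).

Answer: O(n^2 log n)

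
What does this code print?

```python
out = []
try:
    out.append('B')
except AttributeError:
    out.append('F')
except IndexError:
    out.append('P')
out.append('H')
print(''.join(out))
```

Execution trace: 'B' (try body, no exception) → 'H' (after the try/except). Output: BH

Answer: BH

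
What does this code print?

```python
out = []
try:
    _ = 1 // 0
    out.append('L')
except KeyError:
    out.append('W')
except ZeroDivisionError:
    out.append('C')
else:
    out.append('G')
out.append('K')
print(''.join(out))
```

Execution trace: 'C' (except ZeroDivisionError) → 'K' (after the try/except). Output: CK

Answer: CK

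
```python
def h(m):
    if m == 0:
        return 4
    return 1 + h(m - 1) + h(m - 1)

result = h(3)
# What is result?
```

h(m) = 1 + 2·h(m-1), h(0)=4. Closed form: (4+1)·2^3 - 1 = 39.

Answer: 39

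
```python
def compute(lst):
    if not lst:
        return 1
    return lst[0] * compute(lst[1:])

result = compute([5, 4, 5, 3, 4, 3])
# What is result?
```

Product over [5, 4, 5, 3, 4, 3] = 5 * 4 * 5 * 3 * 4 * 3 = 3600

Answer: 3600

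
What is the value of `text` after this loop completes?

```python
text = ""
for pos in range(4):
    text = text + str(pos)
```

Concatenate digits 0 to 3
`text` takes the values: "" → "0" → "01" → "012" → "0123"

Answer: "0123"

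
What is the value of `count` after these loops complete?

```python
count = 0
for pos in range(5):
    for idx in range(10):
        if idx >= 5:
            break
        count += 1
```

Inner breaks at 5, outer runs 5 times
`count` takes the values: 0 → 1 → 2 → 3 → 4 → 5 → 6 → 7 → 8 → 9 → 10 → 11 → 12 → 13 → 14 → 15 → 16 → 17 → 18 → 19 → 20 → 21 → 22 → 23 → 24 → 25

Answer: 25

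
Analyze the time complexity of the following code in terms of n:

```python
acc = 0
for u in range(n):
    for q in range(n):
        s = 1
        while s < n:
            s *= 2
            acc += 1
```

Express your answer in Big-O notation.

Each loop level contributes: n × n × log n. Multiplying the contributions gives O(n^2 log n).

Answer: O(n^2 log n)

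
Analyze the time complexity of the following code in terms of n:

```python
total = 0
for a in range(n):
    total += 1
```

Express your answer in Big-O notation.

Each loop level contributes: n. Multiplying the contributions gives O(n).

Answer: O(n)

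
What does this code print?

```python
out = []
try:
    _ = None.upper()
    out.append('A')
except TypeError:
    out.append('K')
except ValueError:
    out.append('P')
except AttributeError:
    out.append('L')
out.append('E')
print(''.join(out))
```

Execution trace: 'L' (except AttributeError) → 'E' (after the try/except). Output: LE

Answer: LE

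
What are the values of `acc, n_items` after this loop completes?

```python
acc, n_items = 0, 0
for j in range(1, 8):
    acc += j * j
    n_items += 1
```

Sum of squares and count
`acc, n_items` takes the values: (0, 0) → (1, 0) → (1, 1) → (5, 1) → (5, 2) → (14, 2) → (14, 3) → (30, 3) → (30, 4) → (55, 4) → (55, 5) → (91, 5) → (91, 6) → (140, 6) → (140, 7)

Answer: 140, 7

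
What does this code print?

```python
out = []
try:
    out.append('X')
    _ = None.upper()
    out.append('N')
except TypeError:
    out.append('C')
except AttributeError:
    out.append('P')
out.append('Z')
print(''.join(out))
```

Execution trace: 'X' (try body) → 'P' (except AttributeError) → 'Z' (after the try/except). Output: XPZ

Answer: XPZ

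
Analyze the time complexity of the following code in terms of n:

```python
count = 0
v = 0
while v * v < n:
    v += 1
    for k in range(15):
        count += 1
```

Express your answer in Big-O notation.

Each loop level contributes: √n × 1. Multiplying the contributions gives O(√n).

Answer: O(√n)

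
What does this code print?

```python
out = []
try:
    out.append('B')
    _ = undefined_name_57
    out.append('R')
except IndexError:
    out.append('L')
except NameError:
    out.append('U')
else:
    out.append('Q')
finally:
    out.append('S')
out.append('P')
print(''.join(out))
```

Execution trace: 'B' (try body) → 'U' (except NameError) → 'S' (finally) → 'P' (after the try/except). Output: BUSP

Answer: BUSP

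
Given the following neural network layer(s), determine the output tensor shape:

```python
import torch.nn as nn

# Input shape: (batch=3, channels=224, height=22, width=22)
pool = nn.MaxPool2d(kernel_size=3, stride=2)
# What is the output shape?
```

Input: (3, 224, 22, 22) -> Output: (3, 224, 10, 10)

Answer: (3, 224, 10, 10)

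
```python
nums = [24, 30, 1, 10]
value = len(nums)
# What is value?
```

Trace:
`nums = [24, 30, 1, 10]` → nums = [24, 30, 1, 10]
`value = len(nums)` → value = 4
So value = 4

Answer: 4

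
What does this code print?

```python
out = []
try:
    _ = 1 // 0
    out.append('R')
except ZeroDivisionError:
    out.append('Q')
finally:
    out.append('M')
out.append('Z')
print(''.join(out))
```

Execution trace: 'Q' (except ZeroDivisionError) → 'M' (finally) → 'Z' (after the try/except). Output: QMZ

Answer: QMZ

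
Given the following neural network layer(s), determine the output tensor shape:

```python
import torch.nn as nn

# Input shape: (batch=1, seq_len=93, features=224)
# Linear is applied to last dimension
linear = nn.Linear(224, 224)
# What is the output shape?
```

Input: (1, 93, 224) -> Output: (1, 93, 224)

Answer: (1, 93, 224)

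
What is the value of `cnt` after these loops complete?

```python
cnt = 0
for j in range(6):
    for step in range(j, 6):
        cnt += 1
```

Upper triangle: 6 + 5 + ... + 1
`cnt` takes the values: 0 → 1 → 2 → 3 → 4 → 5 → 6 → 7 → 8 → 9 → 10 → 11 → 12 → 13 → 14 → 15 → 16 → 17 → 18 → 19 → 20 → 21

Answer: 21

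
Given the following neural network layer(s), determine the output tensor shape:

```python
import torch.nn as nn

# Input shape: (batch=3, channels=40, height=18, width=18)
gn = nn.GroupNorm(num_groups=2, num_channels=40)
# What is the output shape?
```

Input: (3, 40, 18, 18) -> Output: (3, 40, 18, 18)

Answer: (3, 40, 18, 18)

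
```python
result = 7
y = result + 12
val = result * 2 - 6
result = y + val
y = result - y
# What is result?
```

Trace:
`result = 7` → result = 7
`y = result + 12` → y = 19
`val = result * 2 - 6` → val = 8
`result = y + val` → result = 27
`y = result - y` → y = 8
So result = 27

Answer: 27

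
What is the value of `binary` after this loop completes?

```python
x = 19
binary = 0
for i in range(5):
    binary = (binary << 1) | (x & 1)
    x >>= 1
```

Reverse lowest 5 bits of 19
`binary` takes the values: 0 → 1 → 3 → 6 → 12 → 25

Answer: 25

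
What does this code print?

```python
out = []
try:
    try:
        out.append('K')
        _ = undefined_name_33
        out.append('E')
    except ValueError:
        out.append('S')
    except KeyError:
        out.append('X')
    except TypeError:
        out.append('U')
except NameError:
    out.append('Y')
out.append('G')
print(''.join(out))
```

Execution trace: 'K' (try body) → 'Y' (outer except NameError) → 'G' (after the try/except). Output: KYG

Answer: KYG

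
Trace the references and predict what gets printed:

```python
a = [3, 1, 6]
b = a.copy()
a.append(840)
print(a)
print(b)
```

Key concept: list.copy() creates independent copy.
Step by step:
`a = [3, 1, 6]` → a = [3, 1, 6]
`b = a.copy()` → b = [3, 1, 6]
`a.append(840)` → a = [3, 1, 6, 840]
`print(a)` → prints [3, 1, 6, 840]
`print(b)` → prints [3, 1, 6]

Answer:
[3, 1, 6, 840]
[3, 1, 6]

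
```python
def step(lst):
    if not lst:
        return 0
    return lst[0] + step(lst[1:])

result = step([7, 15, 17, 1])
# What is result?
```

7 + 15 + 17 + 1 + 0 = 40

Answer: 40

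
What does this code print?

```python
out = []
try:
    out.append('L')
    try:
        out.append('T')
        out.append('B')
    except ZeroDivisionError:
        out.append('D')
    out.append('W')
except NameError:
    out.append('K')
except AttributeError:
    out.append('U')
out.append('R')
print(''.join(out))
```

Execution trace: 'L' (try body) → 'T' (inner try body) → 'B' (inner try body, no exception) → 'W' (try body, no exception) → 'R' (after the try/except). Output: LTBWR

Answer: LTBWR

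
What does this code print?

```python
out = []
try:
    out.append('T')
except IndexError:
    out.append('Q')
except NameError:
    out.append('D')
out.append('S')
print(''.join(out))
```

Execution trace: 'T' (try body, no exception) → 'S' (after the try/except). Output: TS

Answer: TS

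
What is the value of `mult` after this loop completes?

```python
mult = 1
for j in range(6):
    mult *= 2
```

2^6 = 64
`mult` takes the values: 1 → 2 → 4 → 8 → 16 → 32 → 64

Answer: 64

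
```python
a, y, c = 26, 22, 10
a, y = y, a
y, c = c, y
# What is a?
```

Trace:
`a, y, c = 26, 22, 10` → a = 26; y = 22; c = 10
`a, y = y, a` → a = 22; y = 26
`y, c = c, y` → y = 10; c = 26
So a = 22

Answer: 22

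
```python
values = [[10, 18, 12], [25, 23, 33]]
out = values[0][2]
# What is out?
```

Trace:
`values = [[10, 18, 12], [25, 23, 33]]` → values = [[10, 18, 12], [25, 23, 33]]
`out = values[0][2]` → out = 12
So out = 12

Answer: 12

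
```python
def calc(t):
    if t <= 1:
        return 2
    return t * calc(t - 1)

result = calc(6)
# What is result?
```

calc(6) = 6 * 5 * 4 * 3 * 2 * 2 = 1440

Answer: 1440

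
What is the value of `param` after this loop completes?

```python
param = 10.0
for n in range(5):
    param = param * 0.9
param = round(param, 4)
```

Exponential decay: 10.0 * 0.9^5
`param` takes the values: 10.0 → 9.0 → 8.1 → 7.29 → 6.561 → 5.9049

Answer: 5.9049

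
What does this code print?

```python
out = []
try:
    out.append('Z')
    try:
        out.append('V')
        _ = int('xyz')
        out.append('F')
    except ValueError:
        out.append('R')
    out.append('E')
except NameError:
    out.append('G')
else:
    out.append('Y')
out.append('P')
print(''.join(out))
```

Execution trace: 'Z' (try body) → 'V' (inner try body) → 'R' (inner except ValueError) → 'E' (try body, no exception) → 'Y' (else) → 'P' (after the try/except). Output: ZVREYP

Answer: ZVREYP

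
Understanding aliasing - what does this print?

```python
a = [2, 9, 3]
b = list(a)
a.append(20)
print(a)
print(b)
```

Key concept: list() constructor creates copy.
Step by step:
`a = [2, 9, 3]` → a = [2, 9, 3]
`b = list(a)` → b = [2, 9, 3]
`a.append(20)` → a = [2, 9, 3, 20]
`print(a)` → prints [2, 9, 3, 20]
`print(b)` → prints [2, 9, 3]

Answer:
[2, 9, 3, 20]
[2, 9, 3]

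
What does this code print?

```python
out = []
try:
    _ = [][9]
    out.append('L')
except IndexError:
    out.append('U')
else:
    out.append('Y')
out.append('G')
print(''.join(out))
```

Execution trace: 'U' (except IndexError) → 'G' (after the try/except). Output: UG

Answer: UG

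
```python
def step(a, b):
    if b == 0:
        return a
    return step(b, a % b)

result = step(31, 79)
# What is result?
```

step(31, 79) -> step(79, 31) -> step(31, 17) -> step(17, 14) -> step(14, 3) -> step(3, 2) -> step(2, 1) -> step(1, 0) -> 1

Answer: 1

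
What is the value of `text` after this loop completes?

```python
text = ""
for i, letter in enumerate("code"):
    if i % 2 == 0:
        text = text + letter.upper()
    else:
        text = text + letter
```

Uppercase even positions in 'code'
`text` takes the values: "" → "C" → "Co" → "CoD" → "CoDe"

Answer: "CoDe"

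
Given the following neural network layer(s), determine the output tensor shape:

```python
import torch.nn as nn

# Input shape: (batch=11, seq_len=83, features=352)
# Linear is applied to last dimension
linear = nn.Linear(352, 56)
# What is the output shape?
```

Input: (11, 83, 352) -> Output: (11, 83, 56)

Answer: (11, 83, 56)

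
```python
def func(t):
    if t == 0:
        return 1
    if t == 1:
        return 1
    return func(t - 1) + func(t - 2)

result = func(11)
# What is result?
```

Build up from base cases: func(0)=1, func(1)=1, func(2)=2, func(3)=3, func(4)=5, func(5)=8, func(6)=13, ..., func(11)=144

Answer: 144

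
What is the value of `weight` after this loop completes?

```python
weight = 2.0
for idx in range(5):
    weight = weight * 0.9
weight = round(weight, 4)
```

Exponential decay: 2.0 * 0.9^5
`weight` takes the values: 2.0 → 1.8 → 1.62 → 1.458 → 1.3122 → 1.18098 → 1.181

Answer: 1.181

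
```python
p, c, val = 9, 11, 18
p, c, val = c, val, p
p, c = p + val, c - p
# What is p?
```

Trace:
`p, c, val = 9, 11, 18` → p = 9; c = 11; val = 18
`p, c, val = c, val, p` → p = 11; c = 18; val = 9
`p, c = p + val, c - p` → p = 20; c = 7
So p = 20

Answer: 20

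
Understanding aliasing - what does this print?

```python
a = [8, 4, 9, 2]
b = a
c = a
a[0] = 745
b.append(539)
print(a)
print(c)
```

Key concept: multiple aliases.
Step by step:
`a = [8, 4, 9, 2]` → a = [8, 4, 9, 2]
`b = a` → b = [8, 4, 9, 2] (same object as a)
`c = a` → c = [8, 4, 9, 2] (same object as a, b)
`a[0] = 745` → a = [745, 4, 9, 2] (same object as b, c); b = [745, 4, 9, 2] (same object as a, c); c = [745, 4, 9, 2] (same object as a, b)
`b.append(539)` → a = [745, 4, 9, 2, 539] (same object as b, c); b = [745, 4, 9, 2, 539] (same object as a, c); c = [745, 4, 9, 2, 539] (same object as a, b)
`print(a)` → prints [745, 4, 9, 2, 539]
`print(c)` → prints [745, 4, 9, 2, 539]

Answer:
[745, 4, 9, 2, 539]
[745, 4, 9, 2, 539]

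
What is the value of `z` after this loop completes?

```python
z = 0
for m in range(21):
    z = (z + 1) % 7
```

Increment mod 7, 21 times = 0
`z` takes the values: 0 → 1 → 2 → 3 → 4 → 5 → 6 → 0 → 1 → 2 → 3 → 4 → 5 → 6 → 0 → 1 → 2 → 3 → 4 → 5 → 6 → 0

Answer: 0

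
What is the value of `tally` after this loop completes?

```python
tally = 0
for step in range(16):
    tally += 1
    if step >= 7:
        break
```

Loop breaks when step reaches 7, tally is 8
`tally` takes the values: 0 → 1 → 2 → 3 → 4 → 5 → 6 → 7 → 8

Answer: 8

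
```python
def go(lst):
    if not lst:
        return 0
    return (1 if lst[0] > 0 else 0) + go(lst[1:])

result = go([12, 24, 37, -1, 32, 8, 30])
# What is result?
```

Count of positive elements in [12, 24, 37, -1, 32, 8, 30] = 6

Answer: 6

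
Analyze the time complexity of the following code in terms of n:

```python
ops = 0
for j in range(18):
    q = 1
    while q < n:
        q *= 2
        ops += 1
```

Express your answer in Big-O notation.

Each loop level contributes: 1 × log n. Multiplying the contributions gives O(log n).

Answer: O(log n)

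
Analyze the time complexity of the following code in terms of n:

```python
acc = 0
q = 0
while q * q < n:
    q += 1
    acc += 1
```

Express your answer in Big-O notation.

Each loop level contributes: √n. Multiplying the contributions gives O(√n).

Answer: O(√n)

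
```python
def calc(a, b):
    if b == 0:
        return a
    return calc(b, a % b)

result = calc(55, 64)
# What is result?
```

calc(55, 64) -> calc(64, 55) -> calc(55, 9) -> calc(9, 1) -> calc(1, 0) -> 1

Answer: 1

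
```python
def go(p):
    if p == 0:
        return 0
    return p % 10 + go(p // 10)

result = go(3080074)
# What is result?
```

Sum of digits of 3080074: 4 + 7 + 0 + 0 + 8 + 0 + 3 = 22

Answer: 22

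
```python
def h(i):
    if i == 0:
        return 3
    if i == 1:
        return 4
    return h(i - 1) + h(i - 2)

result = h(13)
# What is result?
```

Build up from base cases: h(0)=3, h(1)=4, h(2)=7, h(3)=11, h(4)=18, h(5)=29, h(6)=47, ..., h(13)=1364

Answer: 1364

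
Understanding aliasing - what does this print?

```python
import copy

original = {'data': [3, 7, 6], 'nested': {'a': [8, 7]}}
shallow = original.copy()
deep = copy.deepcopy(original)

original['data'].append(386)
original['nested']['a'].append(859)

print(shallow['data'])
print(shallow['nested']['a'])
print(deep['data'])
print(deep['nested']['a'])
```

Key concept: comparing shallow vs deep copy.
Step by step:
`original = {'data': [3, 7, 6], 'nested': {'a': [8, 7]}}` → original = {'data': [3, 7, 6], 'nested': {'a': [8, 7]}}
`shallow = original.copy()` → shallow = {'data': [3, 7, 6], 'nested': {'a': [8, 7]}}
`deep = copy.deepcopy(original)` → deep = {'data': [3, 7, 6], 'nested': {'a': [8, 7]}}
`original['data'].append(386)` → original = {'data': [3, 7, 6, 386], 'nested': {'a': [8, 7]}}; shallow = {'data': [3, 7, 6, 386], 'nested': {'a': [8, 7]}}
`original['nested']['a'].append(859)` → original = {'data': [3, 7, 6, 386], 'nested': {'a': [8, 7, 859]}}; shallow = {'data': [3, 7, 6, 386], 'nested': {'a': [8, 7, 859]}}
`print(shallow['data'])` → prints [3, 7, 6, 386]
`print(shallow['nested']['a'])` → prints [8, 7, 859]
`print(deep['data'])` → prints [3, 7, 6]
`print(deep['nested']['a'])` → prints [8, 7]

Answer:
[3, 7, 6, 386]
[8, 7, 859]
[3, 7, 6]
[8, 7]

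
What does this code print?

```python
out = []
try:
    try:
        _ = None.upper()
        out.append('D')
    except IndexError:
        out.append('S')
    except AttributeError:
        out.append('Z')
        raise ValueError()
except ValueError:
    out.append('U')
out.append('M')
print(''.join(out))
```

Execution trace: 'Z' (inner except AttributeError) → 'U' (outer except ValueError) → 'M' (after the try/except). Output: ZUM

Answer: ZUM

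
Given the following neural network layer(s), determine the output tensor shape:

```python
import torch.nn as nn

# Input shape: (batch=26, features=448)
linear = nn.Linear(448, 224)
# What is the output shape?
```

Input: (26, 448) -> Output: (26, 224)

Answer: (26, 224)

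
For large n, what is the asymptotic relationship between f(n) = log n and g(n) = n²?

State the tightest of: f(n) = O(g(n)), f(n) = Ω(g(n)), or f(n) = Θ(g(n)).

log n vs n²: f(n) = O(g(n)) but not Ω(g(n)) — n² grows strictly faster than log n.

Answer: f(n) = O(g(n)) but not Ω(g(n)) — n² grows strictly faster than log n.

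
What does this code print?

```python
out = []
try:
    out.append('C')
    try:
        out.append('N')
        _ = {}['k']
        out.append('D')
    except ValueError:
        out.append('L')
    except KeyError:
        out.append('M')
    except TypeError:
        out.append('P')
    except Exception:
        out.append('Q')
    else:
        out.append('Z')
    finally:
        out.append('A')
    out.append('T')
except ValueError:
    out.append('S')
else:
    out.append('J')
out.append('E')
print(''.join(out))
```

Execution trace: 'C' (try body) → 'N' (inner try body) → 'M' (inner except KeyError) → 'A' (inner finally) → 'T' (try body, no exception) → 'J' (else) → 'E' (after the try/except). Output: CNMATJE

Answer: CNMATJE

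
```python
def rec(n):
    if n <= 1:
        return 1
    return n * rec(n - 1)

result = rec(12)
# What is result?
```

rec(12) = 12 * 11 * 10 * 9 * 8 * 7 * 6 * 5 * 4 * 3 * 2 * 1 = 479001600

Answer: 479001600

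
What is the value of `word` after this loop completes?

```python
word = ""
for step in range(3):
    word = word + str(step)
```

Concatenate digits 0 to 2
`word` takes the values: "" → "0" → "01" → "012"

Answer: "012"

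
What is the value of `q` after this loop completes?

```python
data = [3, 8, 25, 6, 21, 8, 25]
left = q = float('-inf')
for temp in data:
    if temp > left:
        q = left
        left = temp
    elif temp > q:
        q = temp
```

Second largest (with repeats) in [3, 8, 25, 6, 21, 8, 25]
`q` takes the values: -inf → 3 → 8 → 21 → 25

Answer: 25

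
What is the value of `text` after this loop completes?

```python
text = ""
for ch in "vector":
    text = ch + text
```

Reverse 'vector'
`text` takes the values: "" → "v" → "ev" → "cev" → "tcev" → "otcev" → "rotcev"

Answer: "rotcev"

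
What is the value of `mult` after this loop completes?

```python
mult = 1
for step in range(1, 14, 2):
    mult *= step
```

Product of 1, 3, 5, ... up to 13
`mult` takes the values: 1 → 3 → 15 → 105 → 945 → 10395 → 135135

Answer: 135135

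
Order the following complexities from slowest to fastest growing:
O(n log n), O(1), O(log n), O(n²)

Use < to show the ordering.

Ordered by growth rate: O(1) < O(log n) < O(n log n) < O(n²)

Answer: O(1) < O(log n) < O(n log n) < O(n²)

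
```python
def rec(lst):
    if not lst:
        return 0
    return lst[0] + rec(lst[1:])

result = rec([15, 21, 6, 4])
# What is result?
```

15 + 21 + 6 + 4 + 0 = 46

Answer: 46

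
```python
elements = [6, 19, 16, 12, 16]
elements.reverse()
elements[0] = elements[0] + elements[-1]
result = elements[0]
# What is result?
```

Trace:
`elements = [6, 19, 16, 12, 16]` → elements = [6, 19, 16, 12, 16]
`elements.reverse()` → elements = [16, 12, 16, 19, 6]
`elements[0] = elements[0] + elements[-1]` → elements = [22, 12, 16, 19, 6]
`result = elements[0]` → result = 22
So result = 22

Answer: 22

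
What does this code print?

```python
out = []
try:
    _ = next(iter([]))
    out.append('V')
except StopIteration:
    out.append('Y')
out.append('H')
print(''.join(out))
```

Execution trace: 'Y' (except StopIteration) → 'H' (after the try/except). Output: YH

Answer: YH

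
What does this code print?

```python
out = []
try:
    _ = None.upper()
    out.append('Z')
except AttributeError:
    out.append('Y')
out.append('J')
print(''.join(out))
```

Execution trace: 'Y' (except AttributeError) → 'J' (after the try/except). Output: YJ

Answer: YJ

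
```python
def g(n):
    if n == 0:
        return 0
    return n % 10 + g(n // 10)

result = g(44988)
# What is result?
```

Sum of digits of 44988: 8 + 8 + 9 + 4 + 4 = 33

Answer: 33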